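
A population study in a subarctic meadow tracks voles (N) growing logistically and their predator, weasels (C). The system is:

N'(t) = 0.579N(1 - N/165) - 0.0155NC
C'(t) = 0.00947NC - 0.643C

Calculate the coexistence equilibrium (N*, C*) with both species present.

From dC/dt = 0 with C > 0: 0.00947N* = 0.643, so N* = 67.9.
Substitute into dN/dt = 0: 0.579(1 - 67.9/165) = 0.0155C*.
The bracket is 0.588, giving C* = 0.341/0.0155 = 22.

N* ≈ 67.9, C* ≈ 22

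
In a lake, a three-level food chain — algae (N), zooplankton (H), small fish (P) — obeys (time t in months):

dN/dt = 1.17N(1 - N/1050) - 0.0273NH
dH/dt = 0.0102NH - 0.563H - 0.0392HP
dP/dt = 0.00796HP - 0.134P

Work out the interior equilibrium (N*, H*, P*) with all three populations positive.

N* ≈ 638, H* ≈ 16.8, P* ≈ 152

From dP/dt = 0: 0.00796H* = 0.134, so H* = 16.8.
From dN/dt = 0: 1.17(1 - N*/1050) = 0.0273·16.8, giving N* = 1050·(1 - 0.393) = 638.
From dH/dt = 0: 0.0102·638 - 0.563 = 0.0392P*, so P* = 5.94/0.0392 = 152.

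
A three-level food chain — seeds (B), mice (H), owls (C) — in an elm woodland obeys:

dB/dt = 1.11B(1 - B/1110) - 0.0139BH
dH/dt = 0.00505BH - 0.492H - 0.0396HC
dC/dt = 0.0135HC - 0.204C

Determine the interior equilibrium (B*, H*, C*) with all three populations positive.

From dC/dt = 0: 0.0135H* = 0.204, so H* = 15.1.
From dB/dt = 0: 1.11(1 - B*/1110) = 0.0139·15.1, giving B* = 1110·(1 - 0.189) = 900.
From dH/dt = 0: 0.00505·900 - 0.492 = 0.0396C*, so C* = 4.05/0.0396 = 102.

B* ≈ 900, H* ≈ 15.1, C* ≈ 102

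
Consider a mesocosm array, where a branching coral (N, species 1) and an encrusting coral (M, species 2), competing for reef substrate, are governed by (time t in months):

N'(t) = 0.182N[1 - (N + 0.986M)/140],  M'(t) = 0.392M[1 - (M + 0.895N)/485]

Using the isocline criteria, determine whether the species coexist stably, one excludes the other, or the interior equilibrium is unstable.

Compare the nullcline intercepts: K1/α12 = 140/0.986 = 142 < K2 = 485; K2/α21 = 485/0.895 = 542 > K1 = 140.
Since the inequalities point opposite ways, species 2 can invade but species 1 cannot.

species 2 excludes species 1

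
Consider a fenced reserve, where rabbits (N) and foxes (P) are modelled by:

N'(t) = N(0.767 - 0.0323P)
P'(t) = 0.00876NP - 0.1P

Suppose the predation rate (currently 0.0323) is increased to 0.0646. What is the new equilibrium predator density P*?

P* ≈ 11.9

At the interior fixed point, setting dN/dt = 0 with N > 0 fixes P* = (prey growth rate)/(NP coefficient) — independent of the other coefficients.
With the change, P* = 0.767/0.0646 = 11.9; it falls from 23.7.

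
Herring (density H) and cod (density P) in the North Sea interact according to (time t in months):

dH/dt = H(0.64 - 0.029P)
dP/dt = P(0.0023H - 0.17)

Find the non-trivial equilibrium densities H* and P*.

Set dP/dt = 0 with P > 0: 0.0023H - 0.17 = 0, so H* = 0.17/0.0023 = 73.9.
Set dH/dt = 0 with H > 0: 0.64 - 0.029P = 0, so P* = 0.64/0.029 = 22.1.

H* ≈ 73.9, P* ≈ 22.1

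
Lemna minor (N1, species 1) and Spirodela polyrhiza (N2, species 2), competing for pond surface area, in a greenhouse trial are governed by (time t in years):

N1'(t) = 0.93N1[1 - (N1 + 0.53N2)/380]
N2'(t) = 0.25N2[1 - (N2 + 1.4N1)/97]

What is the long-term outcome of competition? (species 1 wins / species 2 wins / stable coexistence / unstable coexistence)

species 1 excludes species 2

Compare the nullcline intercepts: K1/α12 = 380/0.53 = 717 > K2 = 97; K2/α21 = 97/1.4 = 69.3 < K1 = 380.
Since the inequalities point opposite ways, species 1 can invade but species 2 cannot.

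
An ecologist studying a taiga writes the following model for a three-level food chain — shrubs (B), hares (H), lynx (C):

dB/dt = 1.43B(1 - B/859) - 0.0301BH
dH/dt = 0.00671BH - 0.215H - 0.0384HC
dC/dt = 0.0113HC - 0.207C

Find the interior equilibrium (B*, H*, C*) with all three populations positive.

B* ≈ 528, H* ≈ 18.3, C* ≈ 86.6

From dC/dt = 0: 0.0113H* = 0.207, so H* = 18.3.
From dB/dt = 0: 1.43(1 - B*/859) = 0.0301·18.3, giving B* = 859·(1 - 0.386) = 528.
From dH/dt = 0: 0.00671·528 - 0.215 = 0.0384C*, so C* = 3.33/0.0384 = 86.6.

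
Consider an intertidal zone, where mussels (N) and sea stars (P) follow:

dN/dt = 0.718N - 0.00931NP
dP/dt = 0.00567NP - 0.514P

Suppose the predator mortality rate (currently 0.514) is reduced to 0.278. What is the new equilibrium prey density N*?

At the interior fixed point, setting dP/dt = 0 with P > 0 fixes N* = (predator death rate)/(NP coefficient) — independent of the other coefficients.
With the change, N* = 0.278/0.00567 = 49; it falls from 90.7.

N* ≈ 49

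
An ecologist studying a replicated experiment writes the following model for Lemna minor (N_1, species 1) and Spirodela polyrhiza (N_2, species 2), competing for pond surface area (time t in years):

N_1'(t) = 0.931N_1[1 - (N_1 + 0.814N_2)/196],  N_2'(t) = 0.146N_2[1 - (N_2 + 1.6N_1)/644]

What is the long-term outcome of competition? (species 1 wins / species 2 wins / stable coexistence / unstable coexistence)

species 2 excludes species 1

Compare the nullcline intercepts: K1/α12 = 196/0.814 = 241 < K2 = 644; K2/α21 = 644/1.6 = 402 > K1 = 196.
Since the inequalities point opposite ways, species 2 can invade but species 1 cannot.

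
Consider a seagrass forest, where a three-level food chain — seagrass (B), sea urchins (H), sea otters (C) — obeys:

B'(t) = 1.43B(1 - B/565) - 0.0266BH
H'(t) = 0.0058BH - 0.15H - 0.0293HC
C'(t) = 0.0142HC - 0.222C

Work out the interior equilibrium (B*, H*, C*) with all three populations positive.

From dC/dt = 0: 0.0142H* = 0.222, so H* = 15.6.
From dB/dt = 0: 1.43(1 - B*/565) = 0.0266·15.6, giving B* = 565·(1 - 0.291) = 401.
From dH/dt = 0: 0.0058·401 - 0.15 = 0.0293C*, so C* = 2.17/0.0293 = 74.2.

B* ≈ 401, H* ≈ 15.6, C* ≈ 74.2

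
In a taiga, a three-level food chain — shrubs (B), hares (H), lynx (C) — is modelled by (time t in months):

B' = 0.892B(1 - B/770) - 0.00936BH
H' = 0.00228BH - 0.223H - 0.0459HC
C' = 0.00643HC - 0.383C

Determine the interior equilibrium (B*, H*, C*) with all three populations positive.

B* ≈ 289, H* ≈ 59.6, C* ≈ 9.48

From dC/dt = 0: 0.00643H* = 0.383, so H* = 59.6.
From dB/dt = 0: 0.892(1 - B*/770) = 0.00936·59.6, giving B* = 770·(1 - 0.625) = 289.
From dH/dt = 0: 0.00228·289 - 0.223 = 0.0459C*, so C* = 0.435/0.0459 = 9.48.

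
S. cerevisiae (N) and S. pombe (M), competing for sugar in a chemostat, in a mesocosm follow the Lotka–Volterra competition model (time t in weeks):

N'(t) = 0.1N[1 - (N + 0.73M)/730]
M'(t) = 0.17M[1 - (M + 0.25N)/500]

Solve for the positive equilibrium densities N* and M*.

Setting both brackets to zero gives the nullclines N + 0.73M = 730 and 0.25N + M = 500.
Substituting M = 500 - 0.25N into the first: N(1 - 0.73·0.25) = 730 - 0.73·500.
So N* = 365/0.818 = 446, and then M* = 500 - 0.25·446 = 388.

N* ≈ 446, M* ≈ 388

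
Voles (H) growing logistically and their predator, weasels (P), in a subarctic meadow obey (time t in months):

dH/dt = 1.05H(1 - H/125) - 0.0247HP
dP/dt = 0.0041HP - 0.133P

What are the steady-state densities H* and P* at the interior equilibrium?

From dP/dt = 0 with P > 0: 0.0041H* = 0.133, so H* = 32.4.
Substitute into dH/dt = 0: 1.05(1 - 32.4/125) = 0.0247P*.
The bracket is 0.74, giving P* = 0.778/0.0247 = 31.5.

H* ≈ 32.4, P* ≈ 31.5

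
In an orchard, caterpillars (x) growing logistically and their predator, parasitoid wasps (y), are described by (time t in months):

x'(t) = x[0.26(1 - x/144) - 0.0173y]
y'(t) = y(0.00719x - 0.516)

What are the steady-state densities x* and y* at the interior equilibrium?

x* ≈ 71.8, y* ≈ 7.54

From dy/dt = 0 with y > 0: 0.00719x* = 0.516, so x* = 71.8.
Substitute into dx/dt = 0: 0.26(1 - 71.8/144) = 0.0173y*.
The bracket is 0.502, giving y* = 0.13/0.0173 = 7.54.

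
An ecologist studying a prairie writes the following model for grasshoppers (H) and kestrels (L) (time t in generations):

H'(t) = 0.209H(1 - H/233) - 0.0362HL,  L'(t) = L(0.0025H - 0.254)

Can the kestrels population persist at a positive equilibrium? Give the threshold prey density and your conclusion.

Threshold H = 102; K > 102, so yes, the predator persists.

The predator equation gives dL/dt > 0 only when H > 0.254/0.0025 = 102.
Without the predator, H → K = 233. Since 233 > 102, the predator can invade and persist.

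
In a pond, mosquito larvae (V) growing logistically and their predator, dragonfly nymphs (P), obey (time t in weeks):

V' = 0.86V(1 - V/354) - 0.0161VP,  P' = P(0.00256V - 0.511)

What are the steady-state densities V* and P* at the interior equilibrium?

V* ≈ 200, P* ≈ 23.3

From dP/dt = 0 with P > 0: 0.00256V* = 0.511, so V* = 200.
Substitute into dV/dt = 0: 0.86(1 - 200/354) = 0.0161P*.
The bracket is 0.436, giving P* = 0.375/0.0161 = 23.3.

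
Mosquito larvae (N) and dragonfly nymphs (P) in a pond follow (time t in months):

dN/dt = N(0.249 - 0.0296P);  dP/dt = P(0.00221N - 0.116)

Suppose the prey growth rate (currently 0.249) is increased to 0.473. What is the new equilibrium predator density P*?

At the interior fixed point, setting dN/dt = 0 with N > 0 fixes P* = (prey growth rate)/(NP coefficient) — independent of the other coefficients.
With the change, P* = 0.473/0.0296 = 16; it rises from 8.41.

P* ≈ 16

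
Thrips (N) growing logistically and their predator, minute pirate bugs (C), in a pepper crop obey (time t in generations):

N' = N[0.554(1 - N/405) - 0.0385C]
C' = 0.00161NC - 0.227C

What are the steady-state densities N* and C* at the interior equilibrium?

From dC/dt = 0 with C > 0: 0.00161N* = 0.227, so N* = 141.
Substitute into dN/dt = 0: 0.554(1 - 141/405) = 0.0385C*.
The bracket is 0.652, giving C* = 0.361/0.0385 = 9.38.

N* ≈ 141, C* ≈ 9.38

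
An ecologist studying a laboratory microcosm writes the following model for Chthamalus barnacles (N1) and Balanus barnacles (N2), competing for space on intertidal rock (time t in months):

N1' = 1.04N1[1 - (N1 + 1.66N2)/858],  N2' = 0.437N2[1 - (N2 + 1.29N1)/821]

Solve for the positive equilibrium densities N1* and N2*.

N1* ≈ 442, N2* ≈ 250

Setting both brackets to zero gives the nullclines N1 + 1.66N2 = 858 and 1.29N1 + N2 = 821.
Substituting N2 = 821 - 1.29N1 into the first: N1(1 - 1.66·1.29) = 858 - 1.66·821.
So N1* = -505/-1.14 = 442, and then N2* = 821 - 1.29·442 = 250.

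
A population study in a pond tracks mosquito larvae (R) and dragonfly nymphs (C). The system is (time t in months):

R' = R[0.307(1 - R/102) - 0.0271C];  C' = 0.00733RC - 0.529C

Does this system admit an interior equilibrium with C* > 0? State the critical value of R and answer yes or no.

Threshold R = 72.2; K > 72.2, so yes, the predator persists.

The predator equation gives dC/dt > 0 only when R > 0.529/0.00733 = 72.2.
Without the predator, R → K = 102. Since 102 > 72.2, the predator can invade and persist.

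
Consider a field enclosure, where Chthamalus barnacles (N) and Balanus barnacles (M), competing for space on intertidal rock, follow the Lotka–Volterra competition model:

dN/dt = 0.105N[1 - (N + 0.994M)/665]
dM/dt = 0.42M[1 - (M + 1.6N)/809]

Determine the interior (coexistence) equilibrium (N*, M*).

N* ≈ 236, M* ≈ 432

Setting both brackets to zero gives the nullclines N + 0.994M = 665 and 1.6N + M = 809.
Substituting M = 809 - 1.6N into the first: N(1 - 0.994·1.6) = 665 - 0.994·809.
So N* = -139/-0.59 = 236, and then M* = 809 - 1.6·236 = 432.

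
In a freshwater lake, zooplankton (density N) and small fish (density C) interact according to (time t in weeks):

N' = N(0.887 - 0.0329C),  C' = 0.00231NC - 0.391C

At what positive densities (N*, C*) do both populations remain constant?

N* ≈ 169, C* ≈ 27

Set dC/dt = 0 with C > 0: 0.00231N - 0.391 = 0, so N* = 0.391/0.00231 = 169.
Set dN/dt = 0 with N > 0: 0.887 - 0.0329C = 0, so C* = 0.887/0.0329 = 27.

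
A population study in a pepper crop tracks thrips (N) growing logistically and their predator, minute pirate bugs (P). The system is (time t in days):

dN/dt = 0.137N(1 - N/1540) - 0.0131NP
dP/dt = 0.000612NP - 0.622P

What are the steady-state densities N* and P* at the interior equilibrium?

N* ≈ 1020, P* ≈ 3.56

From dP/dt = 0 with P > 0: 0.000612N* = 0.622, so N* = 1020.
Substitute into dN/dt = 0: 0.137(1 - 1020/1540) = 0.0131P*.
The bracket is 0.34, giving P* = 0.0466/0.0131 = 3.56.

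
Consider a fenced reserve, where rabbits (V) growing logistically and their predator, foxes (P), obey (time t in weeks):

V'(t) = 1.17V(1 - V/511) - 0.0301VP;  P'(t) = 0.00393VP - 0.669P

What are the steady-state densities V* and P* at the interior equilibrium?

From dP/dt = 0 with P > 0: 0.00393V* = 0.669, so V* = 170.
Substitute into dV/dt = 0: 1.17(1 - 170/511) = 0.0301P*.
The bracket is 0.667, giving P* = 0.78/0.0301 = 25.9.

V* ≈ 170, P* ≈ 25.9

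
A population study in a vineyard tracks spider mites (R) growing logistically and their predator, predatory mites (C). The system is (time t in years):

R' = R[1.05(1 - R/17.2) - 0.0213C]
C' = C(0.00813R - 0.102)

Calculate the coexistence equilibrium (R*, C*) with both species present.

From dC/dt = 0 with C > 0: 0.00813R* = 0.102, so R* = 12.5.
Substitute into dR/dt = 0: 1.05(1 - 12.5/17.2) = 0.0213C*.
The bracket is 0.271, giving C* = 0.284/0.0213 = 13.3.

R* ≈ 12.5, C* ≈ 13.3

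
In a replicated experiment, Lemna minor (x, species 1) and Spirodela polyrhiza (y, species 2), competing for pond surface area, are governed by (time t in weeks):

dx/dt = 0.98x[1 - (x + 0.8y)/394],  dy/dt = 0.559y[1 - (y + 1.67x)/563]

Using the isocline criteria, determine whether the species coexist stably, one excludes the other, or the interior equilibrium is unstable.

unstable coexistence (outcome depends on initial conditions)

Compare the nullcline intercepts: K1/α12 = 394/0.8 = 492 < K2 = 563; K2/α21 = 563/1.67 = 337 < K1 = 394.
Since both are reversed, neither can invade when rare; the interior point is a saddle.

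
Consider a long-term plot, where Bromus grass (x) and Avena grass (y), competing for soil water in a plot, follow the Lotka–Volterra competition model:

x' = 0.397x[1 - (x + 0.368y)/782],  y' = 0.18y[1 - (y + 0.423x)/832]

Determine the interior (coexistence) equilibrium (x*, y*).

x* ≈ 564, y* ≈ 594

Setting both brackets to zero gives the nullclines x + 0.368y = 782 and 0.423x + y = 832.
Substituting y = 832 - 0.423x into the first: x(1 - 0.368·0.423) = 782 - 0.368·832.
So x* = 476/0.844 = 564, and then y* = 832 - 0.423·564 = 594.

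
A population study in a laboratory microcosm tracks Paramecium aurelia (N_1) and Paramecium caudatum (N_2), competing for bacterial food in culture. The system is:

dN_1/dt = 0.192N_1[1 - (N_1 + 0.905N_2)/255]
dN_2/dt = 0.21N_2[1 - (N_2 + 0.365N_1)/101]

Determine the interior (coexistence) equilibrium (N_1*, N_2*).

N_1* ≈ 244, N_2* ≈ 11.8

Setting both brackets to zero gives the nullclines N_1 + 0.905N_2 = 255 and 0.365N_1 + N_2 = 101.
Substituting N_2 = 101 - 0.365N_1 into the first: N_1(1 - 0.905·0.365) = 255 - 0.905·101.
So N_1* = 164/0.67 = 244, and then N_2* = 101 - 0.365·244 = 11.8.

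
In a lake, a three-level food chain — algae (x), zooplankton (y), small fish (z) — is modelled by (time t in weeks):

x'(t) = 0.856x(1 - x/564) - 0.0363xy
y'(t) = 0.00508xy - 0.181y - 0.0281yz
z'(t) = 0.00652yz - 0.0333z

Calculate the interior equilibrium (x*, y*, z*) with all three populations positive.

x* ≈ 442, y* ≈ 5.11, z* ≈ 73.4

From dz/dt = 0: 0.00652y* = 0.0333, so y* = 5.11.
From dx/dt = 0: 0.856(1 - x*/564) = 0.0363·5.11, giving x* = 564·(1 - 0.217) = 442.
From dy/dt = 0: 0.00508·442 - 0.181 = 0.0281z*, so z* = 2.06/0.0281 = 73.4.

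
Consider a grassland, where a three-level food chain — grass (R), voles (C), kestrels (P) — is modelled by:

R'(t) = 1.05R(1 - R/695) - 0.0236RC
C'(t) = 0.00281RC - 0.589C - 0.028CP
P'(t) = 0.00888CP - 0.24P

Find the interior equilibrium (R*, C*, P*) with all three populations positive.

From dP/dt = 0: 0.00888C* = 0.24, so C* = 27.
From dR/dt = 0: 1.05(1 - R*/695) = 0.0236·27, giving R* = 695·(1 - 0.607) = 273.
From dC/dt = 0: 0.00281·273 - 0.589 = 0.028P*, so P* = 0.178/0.028 = 6.34.

R* ≈ 273, C* ≈ 27, P* ≈ 6.34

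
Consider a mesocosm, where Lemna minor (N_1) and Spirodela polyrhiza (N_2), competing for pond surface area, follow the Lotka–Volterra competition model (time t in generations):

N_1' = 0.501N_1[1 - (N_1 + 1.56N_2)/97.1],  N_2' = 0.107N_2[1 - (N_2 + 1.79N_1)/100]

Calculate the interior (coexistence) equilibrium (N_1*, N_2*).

Setting both brackets to zero gives the nullclines N_1 + 1.56N_2 = 97.1 and 1.79N_1 + N_2 = 100.
Substituting N_2 = 100 - 1.79N_1 into the first: N_1(1 - 1.56·1.79) = 97.1 - 1.56·100.
So N_1* = -58.9/-1.79 = 32.9, and then N_2* = 100 - 1.79·32.9 = 41.2.

N_1* ≈ 32.9, N_2* ≈ 41.2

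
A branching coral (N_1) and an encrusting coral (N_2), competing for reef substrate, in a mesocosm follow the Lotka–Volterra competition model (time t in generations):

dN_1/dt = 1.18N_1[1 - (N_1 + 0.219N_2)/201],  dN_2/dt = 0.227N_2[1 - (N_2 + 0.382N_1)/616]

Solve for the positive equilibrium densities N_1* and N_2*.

Setting both brackets to zero gives the nullclines N_1 + 0.219N_2 = 201 and 0.382N_1 + N_2 = 616.
Substituting N_2 = 616 - 0.382N_1 into the first: N_1(1 - 0.219·0.382) = 201 - 0.219·616.
So N_1* = 66.1/0.916 = 72.1, and then N_2* = 616 - 0.382·72.1 = 588.

N_1* ≈ 72.1, N_2* ≈ 588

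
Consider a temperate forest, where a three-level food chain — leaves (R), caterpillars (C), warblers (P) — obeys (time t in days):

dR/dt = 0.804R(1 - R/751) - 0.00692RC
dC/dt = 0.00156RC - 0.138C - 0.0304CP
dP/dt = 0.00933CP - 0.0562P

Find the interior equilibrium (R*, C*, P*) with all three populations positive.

From dP/dt = 0: 0.00933C* = 0.0562, so C* = 6.02.
From dR/dt = 0: 0.804(1 - R*/751) = 0.00692·6.02, giving R* = 751·(1 - 0.0518) = 712.
From dC/dt = 0: 0.00156·712 - 0.138 = 0.0304P*, so P* = 0.973/0.0304 = 32.

R* ≈ 712, C* ≈ 6.02, P* ≈ 32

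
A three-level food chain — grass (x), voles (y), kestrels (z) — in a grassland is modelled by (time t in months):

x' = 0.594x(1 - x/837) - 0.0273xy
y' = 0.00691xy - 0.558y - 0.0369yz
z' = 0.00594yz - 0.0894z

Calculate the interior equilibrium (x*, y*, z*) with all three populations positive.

x* ≈ 258, y* ≈ 15.1, z* ≈ 33.2

From dz/dt = 0: 0.00594y* = 0.0894, so y* = 15.1.
From dx/dt = 0: 0.594(1 - x*/837) = 0.0273·15.1, giving x* = 837·(1 - 0.692) = 258.
From dy/dt = 0: 0.00691·258 - 0.558 = 0.0369z*, so z* = 1.23/0.0369 = 33.2.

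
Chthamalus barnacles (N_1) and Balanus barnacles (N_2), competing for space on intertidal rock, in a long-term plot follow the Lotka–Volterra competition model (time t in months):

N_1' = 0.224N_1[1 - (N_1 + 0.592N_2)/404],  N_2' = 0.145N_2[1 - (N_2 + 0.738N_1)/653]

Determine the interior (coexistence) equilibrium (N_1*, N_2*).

Setting both brackets to zero gives the nullclines N_1 + 0.592N_2 = 404 and 0.738N_1 + N_2 = 653.
Substituting N_2 = 653 - 0.738N_1 into the first: N_1(1 - 0.592·0.738) = 404 - 0.592·653.
So N_1* = 17.4/0.563 = 30.9, and then N_2* = 653 - 0.738·30.9 = 630.

N_1* ≈ 30.9, N_2* ≈ 630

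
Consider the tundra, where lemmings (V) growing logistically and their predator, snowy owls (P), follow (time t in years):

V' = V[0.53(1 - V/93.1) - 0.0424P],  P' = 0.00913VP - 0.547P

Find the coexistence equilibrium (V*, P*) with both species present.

From dP/dt = 0 with P > 0: 0.00913V* = 0.547, so V* = 59.9.
Substitute into dV/dt = 0: 0.53(1 - 59.9/93.1) = 0.0424P*.
The bracket is 0.356, giving P* = 0.189/0.0424 = 4.46.

V* ≈ 59.9, P* ≈ 4.46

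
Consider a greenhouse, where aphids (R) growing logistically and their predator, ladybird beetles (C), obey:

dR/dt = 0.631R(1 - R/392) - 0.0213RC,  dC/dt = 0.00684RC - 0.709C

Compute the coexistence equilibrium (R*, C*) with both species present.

R* ≈ 104, C* ≈ 21.8

From dC/dt = 0 with C > 0: 0.00684R* = 0.709, so R* = 104.
Substitute into dR/dt = 0: 0.631(1 - 104/392) = 0.0213C*.
The bracket is 0.736, giving C* = 0.464/0.0213 = 21.8.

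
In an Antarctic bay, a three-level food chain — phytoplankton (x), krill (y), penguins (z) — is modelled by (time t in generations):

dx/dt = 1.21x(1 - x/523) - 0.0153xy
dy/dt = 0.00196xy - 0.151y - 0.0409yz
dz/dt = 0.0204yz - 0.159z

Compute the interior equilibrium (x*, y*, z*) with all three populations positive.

x* ≈ 471, y* ≈ 7.79, z* ≈ 18.9

From dz/dt = 0: 0.0204y* = 0.159, so y* = 7.79.
From dx/dt = 0: 1.21(1 - x*/523) = 0.0153·7.79, giving x* = 523·(1 - 0.0986) = 471.
From dy/dt = 0: 0.00196·471 - 0.151 = 0.0409z*, so z* = 0.773/0.0409 = 18.9.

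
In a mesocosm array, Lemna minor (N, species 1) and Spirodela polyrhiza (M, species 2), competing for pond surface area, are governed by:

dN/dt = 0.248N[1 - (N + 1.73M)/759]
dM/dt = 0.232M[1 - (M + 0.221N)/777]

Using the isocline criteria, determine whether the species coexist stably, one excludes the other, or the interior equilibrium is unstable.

Compare the nullcline intercepts: K1/α12 = 759/1.73 = 439 < K2 = 777; K2/α21 = 777/0.221 = 3520 > K1 = 759.
Since the inequalities point opposite ways, species 2 can invade but species 1 cannot.

species 2 excludes species 1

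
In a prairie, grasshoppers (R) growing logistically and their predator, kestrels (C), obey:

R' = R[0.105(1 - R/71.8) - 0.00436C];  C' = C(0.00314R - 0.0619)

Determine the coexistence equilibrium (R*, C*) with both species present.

R* ≈ 19.7, C* ≈ 17.5

From dC/dt = 0 with C > 0: 0.00314R* = 0.0619, so R* = 19.7.
Substitute into dR/dt = 0: 0.105(1 - 19.7/71.8) = 0.00436C*.
The bracket is 0.725, giving C* = 0.0762/0.00436 = 17.5.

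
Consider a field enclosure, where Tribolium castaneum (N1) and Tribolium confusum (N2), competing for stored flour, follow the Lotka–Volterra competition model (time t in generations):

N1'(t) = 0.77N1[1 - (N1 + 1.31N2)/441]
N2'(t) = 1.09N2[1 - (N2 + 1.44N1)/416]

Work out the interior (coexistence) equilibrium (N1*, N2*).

N1* ≈ 117, N2* ≈ 247

Setting both brackets to zero gives the nullclines N1 + 1.31N2 = 441 and 1.44N1 + N2 = 416.
Substituting N2 = 416 - 1.44N1 into the first: N1(1 - 1.31·1.44) = 441 - 1.31·416.
So N1* = -104/-0.886 = 117, and then N2* = 416 - 1.44·117 = 247.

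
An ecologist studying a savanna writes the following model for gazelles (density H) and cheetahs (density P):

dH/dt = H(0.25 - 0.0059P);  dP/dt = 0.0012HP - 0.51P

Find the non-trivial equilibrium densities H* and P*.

Set dP/dt = 0 with P > 0: 0.0012H - 0.51 = 0, so H* = 0.51/0.0012 = 425.
Set dH/dt = 0 with H > 0: 0.25 - 0.0059P = 0, so P* = 0.25/0.0059 = 42.4.

H* ≈ 425, P* ≈ 42.4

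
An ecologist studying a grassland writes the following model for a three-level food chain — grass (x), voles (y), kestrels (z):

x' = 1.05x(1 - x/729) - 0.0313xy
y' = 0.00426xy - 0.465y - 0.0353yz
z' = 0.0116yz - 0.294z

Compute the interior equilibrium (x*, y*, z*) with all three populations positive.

x* ≈ 178, y* ≈ 25.3, z* ≈ 8.34

From dz/dt = 0: 0.0116y* = 0.294, so y* = 25.3.
From dx/dt = 0: 1.05(1 - x*/729) = 0.0313·25.3, giving x* = 729·(1 - 0.756) = 178.
From dy/dt = 0: 0.00426·178 - 0.465 = 0.0353z*, so z* = 0.294/0.0353 = 8.34.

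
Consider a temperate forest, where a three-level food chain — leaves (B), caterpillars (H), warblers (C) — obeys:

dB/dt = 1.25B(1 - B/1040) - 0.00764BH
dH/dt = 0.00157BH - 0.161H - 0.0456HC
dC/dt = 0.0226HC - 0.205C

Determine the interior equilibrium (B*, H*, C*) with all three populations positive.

B* ≈ 982, H* ≈ 9.07, C* ≈ 30.3

From dC/dt = 0: 0.0226H* = 0.205, so H* = 9.07.
From dB/dt = 0: 1.25(1 - B*/1040) = 0.00764·9.07, giving B* = 1040·(1 - 0.0554) = 982.
From dH/dt = 0: 0.00157·982 - 0.161 = 0.0456C*, so C* = 1.38/0.0456 = 30.3.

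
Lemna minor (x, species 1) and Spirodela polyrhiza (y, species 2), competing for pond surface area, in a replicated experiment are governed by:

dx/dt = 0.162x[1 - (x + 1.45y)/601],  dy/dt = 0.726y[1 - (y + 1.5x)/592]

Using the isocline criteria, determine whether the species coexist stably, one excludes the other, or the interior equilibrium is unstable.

Compare the nullcline intercepts: K1/α12 = 601/1.45 = 414 < K2 = 592; K2/α21 = 592/1.5 = 395 < K1 = 601.
Since both are reversed, neither can invade when rare; the interior point is a saddle.

unstable coexistence (outcome depends on initial conditions)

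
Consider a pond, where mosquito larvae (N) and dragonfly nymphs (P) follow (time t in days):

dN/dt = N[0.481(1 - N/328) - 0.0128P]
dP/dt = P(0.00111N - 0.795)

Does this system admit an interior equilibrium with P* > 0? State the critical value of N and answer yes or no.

Threshold N = 716; K < 716, so no, the predator goes extinct.

The predator equation gives dP/dt > 0 only when N > 0.795/0.00111 = 716.
Without the predator, N → K = 328. Since 328 < 716, the predator cannot invade.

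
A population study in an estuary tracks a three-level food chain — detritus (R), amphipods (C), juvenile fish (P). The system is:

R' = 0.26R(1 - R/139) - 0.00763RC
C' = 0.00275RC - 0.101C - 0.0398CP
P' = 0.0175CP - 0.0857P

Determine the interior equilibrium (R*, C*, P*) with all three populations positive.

R* ≈ 119, C* ≈ 4.9, P* ≈ 5.69

From dP/dt = 0: 0.0175C* = 0.0857, so C* = 4.9.
From dR/dt = 0: 0.26(1 - R*/139) = 0.00763·4.9, giving R* = 139·(1 - 0.144) = 119.
From dC/dt = 0: 0.00275·119 - 0.101 = 0.0398P*, so P* = 0.226/0.0398 = 5.69.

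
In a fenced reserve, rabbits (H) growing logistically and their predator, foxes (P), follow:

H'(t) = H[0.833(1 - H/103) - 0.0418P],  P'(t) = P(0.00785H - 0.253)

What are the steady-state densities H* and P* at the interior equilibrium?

H* ≈ 32.2, P* ≈ 13.7

From dP/dt = 0 with P > 0: 0.00785H* = 0.253, so H* = 32.2.
Substitute into dH/dt = 0: 0.833(1 - 32.2/103) = 0.0418P*.
The bracket is 0.687, giving P* = 0.572/0.0418 = 13.7.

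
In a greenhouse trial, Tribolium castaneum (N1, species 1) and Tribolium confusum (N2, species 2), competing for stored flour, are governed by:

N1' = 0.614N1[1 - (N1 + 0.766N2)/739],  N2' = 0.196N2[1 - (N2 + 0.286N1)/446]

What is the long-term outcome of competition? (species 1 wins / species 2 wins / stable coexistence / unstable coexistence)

stable coexistence

Compare the nullcline intercepts: K1/α12 = 739/0.766 = 965 > K2 = 446; K2/α21 = 446/0.286 = 1560 > K1 = 739.
Since both inequalities hold, each species can invade when rare, so the interior equilibrium is stable.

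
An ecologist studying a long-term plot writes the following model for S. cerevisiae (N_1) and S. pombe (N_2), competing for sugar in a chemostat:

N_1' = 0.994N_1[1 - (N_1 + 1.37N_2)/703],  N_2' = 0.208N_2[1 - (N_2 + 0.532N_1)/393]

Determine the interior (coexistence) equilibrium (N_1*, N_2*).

Setting both brackets to zero gives the nullclines N_1 + 1.37N_2 = 703 and 0.532N_1 + N_2 = 393.
Substituting N_2 = 393 - 0.532N_1 into the first: N_1(1 - 1.37·0.532) = 703 - 1.37·393.
So N_1* = 165/0.271 = 607, and then N_2* = 393 - 0.532·607 = 70.1.

N_1* ≈ 607, N_2* ≈ 70.1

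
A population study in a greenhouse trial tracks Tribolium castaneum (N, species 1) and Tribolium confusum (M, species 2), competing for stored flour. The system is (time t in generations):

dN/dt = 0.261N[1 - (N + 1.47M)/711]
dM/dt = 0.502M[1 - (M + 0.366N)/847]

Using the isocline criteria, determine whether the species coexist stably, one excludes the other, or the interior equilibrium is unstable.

Compare the nullcline intercepts: K1/α12 = 711/1.47 = 484 < K2 = 847; K2/α21 = 847/0.366 = 2310 > K1 = 711.
Since the inequalities point opposite ways, species 2 can invade but species 1 cannot.

species 2 excludes species 1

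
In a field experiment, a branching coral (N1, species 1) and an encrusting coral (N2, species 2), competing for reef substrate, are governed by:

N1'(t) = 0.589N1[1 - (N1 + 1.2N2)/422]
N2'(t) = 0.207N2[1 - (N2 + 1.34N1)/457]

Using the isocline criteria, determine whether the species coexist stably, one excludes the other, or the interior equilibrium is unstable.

unstable coexistence (outcome depends on initial conditions)

Compare the nullcline intercepts: K1/α12 = 422/1.2 = 352 < K2 = 457; K2/α21 = 457/1.34 = 341 < K1 = 422.
Since both are reversed, neither can invade when rare; the interior point is a saddle.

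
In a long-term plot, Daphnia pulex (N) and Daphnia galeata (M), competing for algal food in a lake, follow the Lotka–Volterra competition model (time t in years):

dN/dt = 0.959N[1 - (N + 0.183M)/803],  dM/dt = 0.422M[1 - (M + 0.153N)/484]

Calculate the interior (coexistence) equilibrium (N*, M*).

N* ≈ 735, M* ≈ 372

Setting both brackets to zero gives the nullclines N + 0.183M = 803 and 0.153N + M = 484.
Substituting M = 484 - 0.153N into the first: N(1 - 0.183·0.153) = 803 - 0.183·484.
So N* = 714/0.972 = 735, and then M* = 484 - 0.153·735 = 372.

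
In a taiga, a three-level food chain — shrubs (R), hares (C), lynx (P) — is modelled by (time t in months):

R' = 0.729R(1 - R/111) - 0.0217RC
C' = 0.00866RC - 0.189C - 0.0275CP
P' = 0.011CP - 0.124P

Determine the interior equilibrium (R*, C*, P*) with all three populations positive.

From dP/dt = 0: 0.011C* = 0.124, so C* = 11.3.
From dR/dt = 0: 0.729(1 - R*/111) = 0.0217·11.3, giving R* = 111·(1 - 0.336) = 73.8.
From dC/dt = 0: 0.00866·73.8 - 0.189 = 0.0275P*, so P* = 0.45/0.0275 = 16.4.

R* ≈ 73.8, C* ≈ 11.3, P* ≈ 16.4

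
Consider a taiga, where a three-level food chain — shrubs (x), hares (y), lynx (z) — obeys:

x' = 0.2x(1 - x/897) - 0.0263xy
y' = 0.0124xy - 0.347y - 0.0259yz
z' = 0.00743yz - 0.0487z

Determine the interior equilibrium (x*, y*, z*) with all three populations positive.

From dz/dt = 0: 0.00743y* = 0.0487, so y* = 6.55.
From dx/dt = 0: 0.2(1 - x*/897) = 0.0263·6.55, giving x* = 897·(1 - 0.862) = 124.
From dy/dt = 0: 0.0124·124 - 0.347 = 0.0259z*, so z* = 1.19/0.0259 = 45.9.

x* ≈ 124, y* ≈ 6.55, z* ≈ 45.9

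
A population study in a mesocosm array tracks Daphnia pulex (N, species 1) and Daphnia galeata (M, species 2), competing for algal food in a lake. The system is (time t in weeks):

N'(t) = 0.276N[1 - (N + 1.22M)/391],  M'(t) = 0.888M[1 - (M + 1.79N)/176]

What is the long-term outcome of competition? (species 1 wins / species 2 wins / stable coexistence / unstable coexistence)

Compare the nullcline intercepts: K1/α12 = 391/1.22 = 320 > K2 = 176; K2/α21 = 176/1.79 = 98.3 < K1 = 391.
Since the inequalities point opposite ways, species 1 can invade but species 2 cannot.

species 1 excludes species 2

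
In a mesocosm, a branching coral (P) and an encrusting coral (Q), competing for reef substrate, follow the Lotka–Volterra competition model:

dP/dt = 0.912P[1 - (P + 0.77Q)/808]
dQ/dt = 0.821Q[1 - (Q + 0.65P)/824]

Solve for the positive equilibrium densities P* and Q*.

Setting both brackets to zero gives the nullclines P + 0.77Q = 808 and 0.65P + Q = 824.
Substituting Q = 824 - 0.65P into the first: P(1 - 0.77·0.65) = 808 - 0.77·824.
So P* = 174/0.499 = 347, and then Q* = 824 - 0.65·347 = 598.

P* ≈ 347, Q* ≈ 598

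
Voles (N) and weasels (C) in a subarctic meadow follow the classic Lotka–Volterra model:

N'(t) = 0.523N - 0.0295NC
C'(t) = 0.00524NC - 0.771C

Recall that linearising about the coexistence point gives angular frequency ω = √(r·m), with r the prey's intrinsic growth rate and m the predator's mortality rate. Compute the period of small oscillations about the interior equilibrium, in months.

Here r = 0.523 and m = 0.771, so r·m = 0.403.
ω = √0.403 = 0.635 per month, hence T = 2π/ω ≈ 9.89 months.

T ≈ 9.89 months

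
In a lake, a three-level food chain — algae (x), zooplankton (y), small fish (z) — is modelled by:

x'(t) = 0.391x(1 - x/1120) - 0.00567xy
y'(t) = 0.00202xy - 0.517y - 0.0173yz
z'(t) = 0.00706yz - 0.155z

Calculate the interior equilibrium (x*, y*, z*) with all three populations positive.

From dz/dt = 0: 0.00706y* = 0.155, so y* = 22.
From dx/dt = 0: 0.391(1 - x*/1120) = 0.00567·22, giving x* = 1120·(1 - 0.318) = 763.
From dy/dt = 0: 0.00202·763 - 0.517 = 0.0173z*, so z* = 1.03/0.0173 = 59.3.

x* ≈ 763, y* ≈ 22, z* ≈ 59.3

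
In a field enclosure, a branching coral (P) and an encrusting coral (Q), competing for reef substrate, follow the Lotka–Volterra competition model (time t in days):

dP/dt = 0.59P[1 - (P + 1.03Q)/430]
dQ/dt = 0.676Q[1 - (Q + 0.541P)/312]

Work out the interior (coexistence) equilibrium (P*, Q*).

Setting both brackets to zero gives the nullclines P + 1.03Q = 430 and 0.541P + Q = 312.
Substituting Q = 312 - 0.541P into the first: P(1 - 1.03·0.541) = 430 - 1.03·312.
So P* = 109/0.443 = 245, and then Q* = 312 - 0.541·245 = 179.

P* ≈ 245, Q* ≈ 179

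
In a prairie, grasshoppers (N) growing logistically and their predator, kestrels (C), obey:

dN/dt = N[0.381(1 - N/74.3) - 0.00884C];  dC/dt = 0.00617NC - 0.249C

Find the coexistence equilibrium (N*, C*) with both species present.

From dC/dt = 0 with C > 0: 0.00617N* = 0.249, so N* = 40.4.
Substitute into dN/dt = 0: 0.381(1 - 40.4/74.3) = 0.00884C*.
The bracket is 0.457, giving C* = 0.174/0.00884 = 19.7.

N* ≈ 40.4, C* ≈ 19.7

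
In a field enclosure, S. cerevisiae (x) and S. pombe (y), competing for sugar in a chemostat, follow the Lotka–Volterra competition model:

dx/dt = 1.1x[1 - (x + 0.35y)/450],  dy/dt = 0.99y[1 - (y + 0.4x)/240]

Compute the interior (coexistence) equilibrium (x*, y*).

Setting both brackets to zero gives the nullclines x + 0.35y = 450 and 0.4x + y = 240.
Substituting y = 240 - 0.4x into the first: x(1 - 0.35·0.4) = 450 - 0.35·240.
So x* = 366/0.86 = 426, and then y* = 240 - 0.4·426 = 69.8.

x* ≈ 426, y* ≈ 69.8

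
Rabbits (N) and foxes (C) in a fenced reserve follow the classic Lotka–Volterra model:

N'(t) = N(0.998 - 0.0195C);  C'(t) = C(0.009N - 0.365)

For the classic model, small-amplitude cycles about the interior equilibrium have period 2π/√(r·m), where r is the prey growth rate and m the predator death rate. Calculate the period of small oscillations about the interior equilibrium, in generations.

T ≈ 10.4 generations

Here r = 0.998 and m = 0.365, so r·m = 0.364.
ω = √0.364 = 0.604 per generation, hence T = 2π/ω ≈ 10.4 generations.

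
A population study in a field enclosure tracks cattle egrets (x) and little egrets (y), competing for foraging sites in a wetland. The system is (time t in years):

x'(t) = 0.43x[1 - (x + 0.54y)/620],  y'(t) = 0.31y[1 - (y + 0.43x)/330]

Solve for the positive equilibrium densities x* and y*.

x* ≈ 575, y* ≈ 82.6

Setting both brackets to zero gives the nullclines x + 0.54y = 620 and 0.43x + y = 330.
Substituting y = 330 - 0.43x into the first: x(1 - 0.54·0.43) = 620 - 0.54·330.
So x* = 442/0.768 = 575, and then y* = 330 - 0.43·575 = 82.6.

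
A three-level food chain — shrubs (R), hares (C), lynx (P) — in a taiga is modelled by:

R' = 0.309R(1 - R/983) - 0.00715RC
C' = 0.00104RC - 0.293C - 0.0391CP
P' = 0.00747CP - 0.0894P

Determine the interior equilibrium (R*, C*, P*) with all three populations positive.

R* ≈ 711, C* ≈ 12, P* ≈ 11.4

From dP/dt = 0: 0.00747C* = 0.0894, so C* = 12.
From dR/dt = 0: 0.309(1 - R*/983) = 0.00715·12, giving R* = 983·(1 - 0.277) = 711.
From dC/dt = 0: 0.00104·711 - 0.293 = 0.0391P*, so P* = 0.446/0.0391 = 11.4.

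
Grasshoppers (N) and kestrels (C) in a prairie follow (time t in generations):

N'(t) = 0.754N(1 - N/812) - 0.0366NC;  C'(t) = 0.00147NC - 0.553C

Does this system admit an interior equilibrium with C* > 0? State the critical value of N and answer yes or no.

Threshold N = 376; K > 376, so yes, the predator persists.

The predator equation gives dC/dt > 0 only when N > 0.553/0.00147 = 376.
Without the predator, N → K = 812. Since 812 > 376, the predator can invade and persist.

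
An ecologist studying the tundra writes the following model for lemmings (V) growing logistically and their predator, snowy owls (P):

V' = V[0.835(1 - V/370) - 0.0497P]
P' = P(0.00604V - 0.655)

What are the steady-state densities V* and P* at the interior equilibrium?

From dP/dt = 0 with P > 0: 0.00604V* = 0.655, so V* = 108.
Substitute into dV/dt = 0: 0.835(1 - 108/370) = 0.0497P*.
The bracket is 0.707, giving P* = 0.59/0.0497 = 11.9.

V* ≈ 108, P* ≈ 11.9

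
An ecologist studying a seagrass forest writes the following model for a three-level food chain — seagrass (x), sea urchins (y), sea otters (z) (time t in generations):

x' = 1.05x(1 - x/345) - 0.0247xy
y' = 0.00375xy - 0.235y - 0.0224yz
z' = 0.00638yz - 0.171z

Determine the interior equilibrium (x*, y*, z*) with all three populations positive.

From dz/dt = 0: 0.00638y* = 0.171, so y* = 26.8.
From dx/dt = 0: 1.05(1 - x*/345) = 0.0247·26.8, giving x* = 345·(1 - 0.63) = 127.
From dy/dt = 0: 0.00375·127 - 0.235 = 0.0224z*, so z* = 0.243/0.0224 = 10.9.

x* ≈ 127, y* ≈ 26.8, z* ≈ 10.9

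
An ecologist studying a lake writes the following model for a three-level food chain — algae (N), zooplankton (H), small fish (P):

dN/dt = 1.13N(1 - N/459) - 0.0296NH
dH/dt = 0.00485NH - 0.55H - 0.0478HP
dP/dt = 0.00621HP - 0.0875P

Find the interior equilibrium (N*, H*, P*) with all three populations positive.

N* ≈ 290, H* ≈ 14.1, P* ≈ 17.9

From dP/dt = 0: 0.00621H* = 0.0875, so H* = 14.1.
From dN/dt = 0: 1.13(1 - N*/459) = 0.0296·14.1, giving N* = 459·(1 - 0.369) = 290.
From dH/dt = 0: 0.00485·290 - 0.55 = 0.0478P*, so P* = 0.855/0.0478 = 17.9.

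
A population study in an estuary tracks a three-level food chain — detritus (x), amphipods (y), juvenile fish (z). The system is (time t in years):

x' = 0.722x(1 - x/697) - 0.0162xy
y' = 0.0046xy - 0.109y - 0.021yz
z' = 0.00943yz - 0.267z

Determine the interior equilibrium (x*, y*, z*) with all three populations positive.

From dz/dt = 0: 0.00943y* = 0.267, so y* = 28.3.
From dx/dt = 0: 0.722(1 - x*/697) = 0.0162·28.3, giving x* = 697·(1 - 0.635) = 254.
From dy/dt = 0: 0.0046·254 - 0.109 = 0.021z*, so z* = 1.06/0.021 = 50.5.

x* ≈ 254, y* ≈ 28.3, z* ≈ 50.5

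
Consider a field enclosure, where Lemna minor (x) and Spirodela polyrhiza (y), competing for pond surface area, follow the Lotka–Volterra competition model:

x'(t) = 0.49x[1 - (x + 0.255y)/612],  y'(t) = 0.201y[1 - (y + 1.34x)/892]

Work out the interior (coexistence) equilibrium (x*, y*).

Setting both brackets to zero gives the nullclines x + 0.255y = 612 and 1.34x + y = 892.
Substituting y = 892 - 1.34x into the first: x(1 - 0.255·1.34) = 612 - 0.255·892.
So x* = 385/0.658 = 584, and then y* = 892 - 1.34·584 = 109.

x* ≈ 584, y* ≈ 109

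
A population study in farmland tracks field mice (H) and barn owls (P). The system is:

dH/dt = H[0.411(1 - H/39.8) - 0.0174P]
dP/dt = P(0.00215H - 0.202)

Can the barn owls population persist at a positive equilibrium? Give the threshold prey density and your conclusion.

Threshold H = 94; K < 94, so no, the predator goes extinct.

The predator equation gives dP/dt > 0 only when H > 0.202/0.00215 = 94.
Without the predator, H → K = 39.8. Since 39.8 < 94, the predator cannot invade.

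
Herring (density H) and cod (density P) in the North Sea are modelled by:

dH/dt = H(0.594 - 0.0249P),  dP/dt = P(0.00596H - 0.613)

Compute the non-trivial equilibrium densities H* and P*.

Set dP/dt = 0 with P > 0: 0.00596H - 0.613 = 0, so H* = 0.613/0.00596 = 103.
Set dH/dt = 0 with H > 0: 0.594 - 0.0249P = 0, so P* = 0.594/0.0249 = 23.9.

H* ≈ 103, P* ≈ 23.9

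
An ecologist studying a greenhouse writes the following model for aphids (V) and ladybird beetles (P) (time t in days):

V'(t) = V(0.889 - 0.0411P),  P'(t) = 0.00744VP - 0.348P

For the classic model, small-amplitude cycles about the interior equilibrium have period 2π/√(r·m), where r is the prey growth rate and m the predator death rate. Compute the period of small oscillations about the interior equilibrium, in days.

T ≈ 11.3 days

Here r = 0.889 and m = 0.348, so r·m = 0.309.
ω = √0.309 = 0.556 per day, hence T = 2π/ω ≈ 11.3 days.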